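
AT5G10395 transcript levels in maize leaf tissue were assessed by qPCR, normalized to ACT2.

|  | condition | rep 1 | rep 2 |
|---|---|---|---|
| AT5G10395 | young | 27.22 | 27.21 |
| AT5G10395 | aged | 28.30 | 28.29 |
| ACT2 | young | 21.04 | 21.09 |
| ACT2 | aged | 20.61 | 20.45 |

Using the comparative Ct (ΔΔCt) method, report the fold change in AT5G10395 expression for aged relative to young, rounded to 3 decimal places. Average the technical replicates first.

Mean Ct: AT5G10395 young 27.215; AT5G10395 aged 28.295; ACT2 young 21.065; ACT2 aged 20.530
ΔCt(young) = 27.215 − 21.065 = 6.150
ΔCt(aged) = 28.295 − 20.530 = 7.765
ΔΔCt = 7.765 − 6.150 = 1.615
Fold change = 2^(−1.615) = 0.3265

0.326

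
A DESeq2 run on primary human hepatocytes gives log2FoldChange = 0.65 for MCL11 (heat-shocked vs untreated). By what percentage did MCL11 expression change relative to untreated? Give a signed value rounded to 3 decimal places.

56.917%

Fold change = 2^(0.65) = 1.5692
Percent change = (FC − 1) × 100% = (1.5692 − 1) × 100 = 56.917%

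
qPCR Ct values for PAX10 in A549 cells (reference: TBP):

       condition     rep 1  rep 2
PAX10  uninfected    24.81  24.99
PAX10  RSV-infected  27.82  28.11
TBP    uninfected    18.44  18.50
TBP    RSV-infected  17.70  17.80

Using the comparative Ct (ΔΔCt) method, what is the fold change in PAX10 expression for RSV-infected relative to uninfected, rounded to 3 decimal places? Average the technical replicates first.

Mean Ct: PAX10 uninfected 24.900; PAX10 RSV-infected 27.965; TBP uninfected 18.470; TBP RSV-infected 17.750
ΔCt(uninfected) = 24.900 − 18.470 = 6.430
ΔCt(RSV-infected) = 27.965 − 17.750 = 10.215
ΔΔCt = 10.215 − 6.430 = 3.785
Fold change = 2^(−3.785) = 0.0725

0.073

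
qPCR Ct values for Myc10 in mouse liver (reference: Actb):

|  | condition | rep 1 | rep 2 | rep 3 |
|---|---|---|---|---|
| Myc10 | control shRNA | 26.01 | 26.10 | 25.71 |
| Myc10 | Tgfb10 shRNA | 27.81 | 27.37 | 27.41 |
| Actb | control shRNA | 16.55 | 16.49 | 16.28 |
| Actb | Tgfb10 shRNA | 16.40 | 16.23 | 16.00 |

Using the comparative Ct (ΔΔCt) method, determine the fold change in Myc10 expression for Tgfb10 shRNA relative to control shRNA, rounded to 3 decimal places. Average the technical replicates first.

0.283

Mean Ct: Myc10 control shRNA 25.940; Myc10 Tgfb10 shRNA 27.530; Actb control shRNA 16.440; Actb Tgfb10 shRNA 16.210
ΔCt(control shRNA) = 25.940 − 16.440 = 9.500
ΔCt(Tgfb10 shRNA) = 27.530 − 16.210 = 11.320
ΔΔCt = 11.320 − 9.500 = 1.820
Fold change = 2^(−1.820) = 0.2832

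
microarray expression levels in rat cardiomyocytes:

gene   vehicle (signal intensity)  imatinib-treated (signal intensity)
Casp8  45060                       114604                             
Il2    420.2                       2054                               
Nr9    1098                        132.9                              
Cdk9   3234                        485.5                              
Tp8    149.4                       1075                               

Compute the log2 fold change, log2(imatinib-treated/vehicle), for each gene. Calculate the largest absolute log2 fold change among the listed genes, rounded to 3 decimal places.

log2(114604/45060) = 1.347  (Casp8)
log2(2054/420.2) = 2.289  (Il2)
log2(132.9/1098) = -3.046  (Nr9)
log2(485.5/3234) = -2.736  (Cdk9)
log2(1075/149.4) = 2.847  (Tp8)
The largest magnitude belongs to Nr9.

3.046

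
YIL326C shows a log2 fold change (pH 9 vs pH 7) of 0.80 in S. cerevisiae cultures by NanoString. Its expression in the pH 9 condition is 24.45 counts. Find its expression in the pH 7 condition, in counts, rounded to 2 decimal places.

Fold change = 2^(0.80) = 1.7411
pH 7 expression = 24.45 / 1.7411 = 14.04

14.04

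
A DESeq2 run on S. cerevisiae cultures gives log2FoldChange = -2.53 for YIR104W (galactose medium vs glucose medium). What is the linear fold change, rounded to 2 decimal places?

0.17

Fold change = 2^(-2.53) = 0.173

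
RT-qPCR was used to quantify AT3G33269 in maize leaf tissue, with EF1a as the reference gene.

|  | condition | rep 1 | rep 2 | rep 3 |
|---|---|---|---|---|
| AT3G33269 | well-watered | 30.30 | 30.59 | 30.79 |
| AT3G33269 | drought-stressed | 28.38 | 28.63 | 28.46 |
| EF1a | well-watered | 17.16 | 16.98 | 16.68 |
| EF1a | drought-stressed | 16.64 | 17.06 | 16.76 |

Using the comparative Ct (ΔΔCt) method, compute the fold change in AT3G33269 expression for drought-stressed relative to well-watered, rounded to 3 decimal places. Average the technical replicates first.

Mean Ct: AT3G33269 well-watered 30.560; AT3G33269 drought-stressed 28.490; EF1a well-watered 16.940; EF1a drought-stressed 16.820
ΔCt(well-watered) = 30.560 − 16.940 = 13.620
ΔCt(drought-stressed) = 28.490 − 16.820 = 11.670
ΔΔCt = 11.670 − 13.620 = -1.950
Fold change = 2^(−(-1.950)) = 2^1.950 = 3.8637

3.864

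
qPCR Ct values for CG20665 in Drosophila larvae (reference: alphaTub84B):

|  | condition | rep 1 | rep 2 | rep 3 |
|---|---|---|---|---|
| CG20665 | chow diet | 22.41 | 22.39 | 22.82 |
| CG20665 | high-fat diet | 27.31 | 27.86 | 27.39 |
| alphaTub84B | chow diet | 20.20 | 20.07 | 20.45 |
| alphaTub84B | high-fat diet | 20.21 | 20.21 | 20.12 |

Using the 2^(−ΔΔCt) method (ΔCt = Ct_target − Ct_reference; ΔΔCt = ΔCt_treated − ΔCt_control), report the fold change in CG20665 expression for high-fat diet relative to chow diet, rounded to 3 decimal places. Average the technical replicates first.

Mean Ct: CG20665 chow diet 22.540; CG20665 high-fat diet 27.520; alphaTub84B chow diet 20.240; alphaTub84B high-fat diet 20.180
ΔCt(chow diet) = 22.540 − 20.240 = 2.300
ΔCt(high-fat diet) = 27.520 − 20.180 = 7.340
ΔΔCt = 7.340 − 2.300 = 5.040
Fold change = 2^(−5.040) = 0.0304

0.030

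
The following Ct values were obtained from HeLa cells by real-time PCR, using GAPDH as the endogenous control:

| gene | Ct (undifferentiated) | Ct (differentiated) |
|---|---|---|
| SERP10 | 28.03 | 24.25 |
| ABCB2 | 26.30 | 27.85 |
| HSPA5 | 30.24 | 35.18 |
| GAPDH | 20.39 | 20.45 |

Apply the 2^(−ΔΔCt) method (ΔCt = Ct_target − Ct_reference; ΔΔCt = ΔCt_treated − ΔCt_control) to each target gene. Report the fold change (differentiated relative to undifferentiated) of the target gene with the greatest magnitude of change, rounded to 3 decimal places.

0.034

SERP10: ΔΔCt = (24.25−20.45) − (28.03−20.39) = 3.80 − 7.64 = -3.84; fold change = 2^3.84 = 14.320
ABCB2: ΔΔCt = (27.85−20.45) − (26.30−20.39) = 7.40 − 5.91 = 1.49; fold change = 2^-1.49 = 0.356
HSPA5: ΔΔCt = (35.18−20.45) − (30.24−20.39) = 14.73 − 9.85 = 4.88; fold change = 2^-4.88 = 0.034
HSPA5 has the largest |ΔΔCt| = 4.88.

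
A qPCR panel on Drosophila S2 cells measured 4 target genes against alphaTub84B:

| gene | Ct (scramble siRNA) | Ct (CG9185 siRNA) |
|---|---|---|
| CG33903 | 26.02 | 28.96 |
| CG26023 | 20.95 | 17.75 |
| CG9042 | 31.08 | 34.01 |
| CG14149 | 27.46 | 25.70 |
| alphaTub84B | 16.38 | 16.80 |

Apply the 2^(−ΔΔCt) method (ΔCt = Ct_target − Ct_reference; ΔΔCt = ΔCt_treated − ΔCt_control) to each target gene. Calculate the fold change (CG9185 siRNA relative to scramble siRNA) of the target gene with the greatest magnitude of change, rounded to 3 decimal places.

CG33903: ΔΔCt = (28.96−16.80) − (26.02−16.38) = 12.16 − 9.64 = 2.52; fold change = 2^-2.52 = 0.174
CG26023: ΔΔCt = (17.75−16.80) − (20.95−16.38) = 0.95 − 4.57 = -3.62; fold change = 2^3.62 = 12.295
CG9042: ΔΔCt = (34.01−16.80) − (31.08−16.38) = 17.21 − 14.70 = 2.51; fold change = 2^-2.51 = 0.176
CG14149: ΔΔCt = (25.70−16.80) − (27.46−16.38) = 8.90 − 11.08 = -2.18; fold change = 2^2.18 = 4.532
CG26023 has the largest |ΔΔCt| = 3.62.

12.295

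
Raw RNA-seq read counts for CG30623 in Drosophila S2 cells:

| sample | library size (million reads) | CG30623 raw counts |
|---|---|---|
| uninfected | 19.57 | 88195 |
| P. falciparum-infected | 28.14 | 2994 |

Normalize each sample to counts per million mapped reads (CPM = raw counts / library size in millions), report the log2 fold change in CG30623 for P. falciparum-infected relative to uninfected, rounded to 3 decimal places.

-5.405

CPM(uninfected) = 88195 / 19.57 = 4506.6428
CPM(P. falciparum-infected) = 2994 / 28.14 = 106.3966
Fold change = 106.3966 / 4506.6428 = 0.02361
log2(0.02361) = -5.4045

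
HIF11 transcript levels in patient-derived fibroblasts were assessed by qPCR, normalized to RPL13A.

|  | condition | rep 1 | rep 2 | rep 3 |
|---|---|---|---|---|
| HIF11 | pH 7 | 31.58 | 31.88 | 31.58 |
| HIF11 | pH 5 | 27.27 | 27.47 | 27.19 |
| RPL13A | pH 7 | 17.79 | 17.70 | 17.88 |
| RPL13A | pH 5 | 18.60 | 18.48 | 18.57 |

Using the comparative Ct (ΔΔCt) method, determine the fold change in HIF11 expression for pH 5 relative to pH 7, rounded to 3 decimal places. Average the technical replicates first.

35.017

Mean Ct: HIF11 pH 7 31.680; HIF11 pH 5 27.310; RPL13A pH 7 17.790; RPL13A pH 5 18.550
ΔCt(pH 7) = 31.680 − 17.790 = 13.890
ΔCt(pH 5) = 27.310 − 18.550 = 8.760
ΔΔCt = 8.760 − 13.890 = -5.130
Fold change = 2^(−(-5.130)) = 2^5.130 = 35.0174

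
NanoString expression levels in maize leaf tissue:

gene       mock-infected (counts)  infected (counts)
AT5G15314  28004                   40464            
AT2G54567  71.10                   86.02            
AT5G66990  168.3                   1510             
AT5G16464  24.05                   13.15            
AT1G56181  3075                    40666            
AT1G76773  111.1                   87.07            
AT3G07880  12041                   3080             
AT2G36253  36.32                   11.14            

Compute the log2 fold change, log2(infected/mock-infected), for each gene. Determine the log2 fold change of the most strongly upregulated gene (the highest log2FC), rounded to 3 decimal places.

3.725

log2(40464/28004) = 0.531  (AT5G15314)
log2(86.02/71.10) = 0.275  (AT2G54567)
log2(1510/168.3) = 3.165  (AT5G66990)
log2(13.15/24.05) = -0.871  (AT5G16464)
log2(40666/3075) = 3.725  (AT1G56181)
log2(87.07/111.1) = -0.352  (AT1G76773)
log2(3080/12041) = -1.967  (AT3G07880)
log2(11.14/36.32) = -1.705  (AT2G36253)
AT1G56181 is most strongly upregulated.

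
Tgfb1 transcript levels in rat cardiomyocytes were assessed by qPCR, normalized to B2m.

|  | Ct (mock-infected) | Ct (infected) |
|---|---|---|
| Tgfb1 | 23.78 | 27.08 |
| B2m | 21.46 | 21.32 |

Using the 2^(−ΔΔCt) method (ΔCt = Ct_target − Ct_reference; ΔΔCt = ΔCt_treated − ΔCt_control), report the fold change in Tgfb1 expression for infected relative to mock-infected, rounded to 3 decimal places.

0.092

ΔCt(mock-infected) = 23.780 − 21.460 = 2.320
ΔCt(infected) = 27.080 − 21.320 = 5.760
ΔΔCt = 5.760 − 2.320 = 3.440
Fold change = 2^(−3.440) = 0.0921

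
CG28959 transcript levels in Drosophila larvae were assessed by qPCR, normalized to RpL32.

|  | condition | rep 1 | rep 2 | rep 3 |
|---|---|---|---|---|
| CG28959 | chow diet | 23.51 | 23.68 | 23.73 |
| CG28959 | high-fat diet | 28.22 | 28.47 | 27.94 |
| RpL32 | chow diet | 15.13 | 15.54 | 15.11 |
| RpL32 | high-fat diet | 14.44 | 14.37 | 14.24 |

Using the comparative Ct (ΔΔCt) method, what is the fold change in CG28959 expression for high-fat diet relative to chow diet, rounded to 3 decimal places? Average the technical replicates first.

Mean Ct: CG28959 chow diet 23.640; CG28959 high-fat diet 28.210; RpL32 chow diet 15.260; RpL32 high-fat diet 14.350
ΔCt(chow diet) = 23.640 − 15.260 = 8.380
ΔCt(high-fat diet) = 28.210 − 14.350 = 13.860
ΔΔCt = 13.860 − 8.380 = 5.480
Fold change = 2^(−5.480) = 0.0224

0.022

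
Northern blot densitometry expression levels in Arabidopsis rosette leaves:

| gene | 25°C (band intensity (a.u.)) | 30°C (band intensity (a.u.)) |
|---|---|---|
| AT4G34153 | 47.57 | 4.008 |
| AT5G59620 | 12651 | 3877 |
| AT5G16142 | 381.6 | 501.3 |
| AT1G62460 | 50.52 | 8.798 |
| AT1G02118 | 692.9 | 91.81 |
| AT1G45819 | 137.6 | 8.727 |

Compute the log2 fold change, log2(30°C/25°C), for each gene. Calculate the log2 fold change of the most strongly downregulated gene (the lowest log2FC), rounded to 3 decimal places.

-3.979

log2(4.008/47.57) = -3.569  (AT4G34153)
log2(3877/12651) = -1.706  (AT5G59620)
log2(501.3/381.6) = 0.394  (AT5G16142)
log2(8.798/50.52) = -2.522  (AT1G62460)
log2(91.81/692.9) = -2.916  (AT1G02118)
log2(8.727/137.6) = -3.979  (AT1G45819)
AT1G45819 is most strongly downregulated.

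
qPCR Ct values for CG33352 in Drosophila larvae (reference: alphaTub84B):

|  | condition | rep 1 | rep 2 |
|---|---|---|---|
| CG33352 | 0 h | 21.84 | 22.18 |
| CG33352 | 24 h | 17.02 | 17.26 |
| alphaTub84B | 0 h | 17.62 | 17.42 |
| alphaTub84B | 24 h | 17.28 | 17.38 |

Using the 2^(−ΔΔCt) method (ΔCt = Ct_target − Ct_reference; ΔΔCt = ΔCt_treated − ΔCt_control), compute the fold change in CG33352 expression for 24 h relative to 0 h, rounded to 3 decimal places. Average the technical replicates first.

Mean Ct: CG33352 0 h 22.010; CG33352 24 h 17.140; alphaTub84B 0 h 17.520; alphaTub84B 24 h 17.330
ΔCt(0 h) = 22.010 − 17.520 = 4.490
ΔCt(24 h) = 17.140 − 17.330 = -0.190
ΔΔCt = -0.190 − 4.490 = -4.680
Fold change = 2^(−(-4.680)) = 2^4.680 = 25.6342

25.634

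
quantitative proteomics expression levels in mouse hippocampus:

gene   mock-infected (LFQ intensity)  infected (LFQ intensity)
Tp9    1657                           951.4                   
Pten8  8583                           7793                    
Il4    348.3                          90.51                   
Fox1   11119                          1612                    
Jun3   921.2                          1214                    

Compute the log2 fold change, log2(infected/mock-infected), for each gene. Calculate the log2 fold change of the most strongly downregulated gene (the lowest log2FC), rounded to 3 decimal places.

-2.786

log2(951.4/1657) = -0.800  (Tp9)
log2(7793/8583) = -0.139  (Pten8)
log2(90.51/348.3) = -1.944  (Il4)
log2(1612/11119) = -2.786  (Fox1)
log2(1214/921.2) = 0.398  (Jun3)
Fox1 is most strongly downregulated.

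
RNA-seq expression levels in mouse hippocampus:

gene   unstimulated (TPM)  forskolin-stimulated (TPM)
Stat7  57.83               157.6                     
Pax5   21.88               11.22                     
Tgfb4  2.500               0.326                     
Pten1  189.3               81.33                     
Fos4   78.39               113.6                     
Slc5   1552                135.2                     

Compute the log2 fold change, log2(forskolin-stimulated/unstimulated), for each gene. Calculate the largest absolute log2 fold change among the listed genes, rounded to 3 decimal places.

3.521

log2(157.6/57.83) = 1.446  (Stat7)
log2(11.22/21.88) = -0.964  (Pax5)
log2(0.326/2.500) = -2.939  (Tgfb4)
log2(81.33/189.3) = -1.219  (Pten1)
log2(113.6/78.39) = 0.535  (Fos4)
log2(135.2/1552) = -3.521  (Slc5)
The largest magnitude belongs to Slc5.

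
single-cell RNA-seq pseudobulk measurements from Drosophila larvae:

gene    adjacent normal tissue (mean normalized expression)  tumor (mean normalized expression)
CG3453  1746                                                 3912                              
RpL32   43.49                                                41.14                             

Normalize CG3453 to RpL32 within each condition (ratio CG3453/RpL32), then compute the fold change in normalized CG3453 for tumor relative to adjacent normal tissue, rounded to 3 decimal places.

CG3453/RpL32 (adjacent normal tissue) = 1746 / 43.49 = 40.147
CG3453/RpL32 (tumor) = 3912 / 41.14 = 95.09
Fold change = 95.09 / 40.147 = 2.3685

2.369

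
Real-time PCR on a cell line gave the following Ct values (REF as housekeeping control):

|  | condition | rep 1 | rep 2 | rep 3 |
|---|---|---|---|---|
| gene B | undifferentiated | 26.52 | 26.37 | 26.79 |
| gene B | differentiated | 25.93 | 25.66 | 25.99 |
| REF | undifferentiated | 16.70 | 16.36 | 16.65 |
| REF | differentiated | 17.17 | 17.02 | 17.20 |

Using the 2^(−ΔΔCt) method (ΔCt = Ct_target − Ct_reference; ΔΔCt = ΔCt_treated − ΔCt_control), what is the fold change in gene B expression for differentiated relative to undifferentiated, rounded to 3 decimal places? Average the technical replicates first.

Mean Ct: gene B undifferentiated 26.560; gene B differentiated 25.860; REF undifferentiated 16.570; REF differentiated 17.130
ΔCt(undifferentiated) = 26.560 − 16.570 = 9.990
ΔCt(differentiated) = 25.860 − 17.130 = 8.730
ΔΔCt = 8.730 − 9.990 = -1.260
Fold change = 2^(−(-1.260)) = 2^1.260 = 2.3950

2.395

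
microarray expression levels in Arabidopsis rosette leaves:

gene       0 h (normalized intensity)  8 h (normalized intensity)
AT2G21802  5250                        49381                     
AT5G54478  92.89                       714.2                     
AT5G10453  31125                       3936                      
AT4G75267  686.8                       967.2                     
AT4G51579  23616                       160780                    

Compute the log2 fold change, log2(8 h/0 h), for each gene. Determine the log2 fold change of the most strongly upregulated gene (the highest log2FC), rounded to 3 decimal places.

log2(49381/5250) = 3.234  (AT2G21802)
log2(714.2/92.89) = 2.943  (AT5G54478)
log2(3936/31125) = -2.983  (AT5G10453)
log2(967.2/686.8) = 0.494  (AT4G75267)
log2(160780/23616) = 2.767  (AT4G51579)
AT2G21802 is most strongly upregulated.

3.234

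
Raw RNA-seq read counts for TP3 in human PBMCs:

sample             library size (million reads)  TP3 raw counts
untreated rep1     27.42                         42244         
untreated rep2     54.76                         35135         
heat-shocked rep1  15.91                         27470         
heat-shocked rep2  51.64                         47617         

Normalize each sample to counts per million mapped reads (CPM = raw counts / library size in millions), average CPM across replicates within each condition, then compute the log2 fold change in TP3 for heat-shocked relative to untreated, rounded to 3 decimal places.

0.279

CPM(untreated rep1) = 42244 / 27.42 = 1540.6273
CPM(untreated rep2) = 35135 / 54.76 = 641.6180
CPM(heat-shocked rep1) = 27470 / 15.91 = 1726.5871
CPM(heat-shocked rep2) = 47617 / 51.64 = 922.0953
mean CPM(untreated) = 1091.1226; mean CPM(heat-shocked) = 1324.3412
Fold change = 1324.3412 / 1091.1226 = 1.21374
log2(1.21374) = 0.2795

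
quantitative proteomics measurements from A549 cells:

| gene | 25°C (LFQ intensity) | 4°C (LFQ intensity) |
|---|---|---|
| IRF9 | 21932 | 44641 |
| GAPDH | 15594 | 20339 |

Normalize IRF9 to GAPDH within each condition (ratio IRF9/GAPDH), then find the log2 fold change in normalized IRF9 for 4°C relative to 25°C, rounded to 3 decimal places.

IRF9/GAPDH (25°C) = 21932 / 15594 = 1.4064
IRF9/GAPDH (4°C) = 44641 / 20339 = 2.1948
Fold change = 2.1948 / 1.4064 = 1.5606
log2(1.5606) = 0.6421

0.642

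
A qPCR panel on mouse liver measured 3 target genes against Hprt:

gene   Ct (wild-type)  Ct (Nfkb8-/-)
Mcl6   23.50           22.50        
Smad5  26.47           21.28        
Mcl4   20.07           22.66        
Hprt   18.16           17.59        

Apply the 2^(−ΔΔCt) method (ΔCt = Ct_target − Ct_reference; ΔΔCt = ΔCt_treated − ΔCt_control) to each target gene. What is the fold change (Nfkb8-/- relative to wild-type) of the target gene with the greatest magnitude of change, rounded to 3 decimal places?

Mcl6: ΔΔCt = (22.50−17.59) − (23.50−18.16) = 4.91 − 5.34 = -0.43; fold change = 2^0.43 = 1.347
Smad5: ΔΔCt = (21.28−17.59) − (26.47−18.16) = 3.69 − 8.31 = -4.62; fold change = 2^4.62 = 24.590
Mcl4: ΔΔCt = (22.66−17.59) − (20.07−18.16) = 5.07 − 1.91 = 3.16; fold change = 2^-3.16 = 0.112
Smad5 has the largest |ΔΔCt| = 4.62.

24.590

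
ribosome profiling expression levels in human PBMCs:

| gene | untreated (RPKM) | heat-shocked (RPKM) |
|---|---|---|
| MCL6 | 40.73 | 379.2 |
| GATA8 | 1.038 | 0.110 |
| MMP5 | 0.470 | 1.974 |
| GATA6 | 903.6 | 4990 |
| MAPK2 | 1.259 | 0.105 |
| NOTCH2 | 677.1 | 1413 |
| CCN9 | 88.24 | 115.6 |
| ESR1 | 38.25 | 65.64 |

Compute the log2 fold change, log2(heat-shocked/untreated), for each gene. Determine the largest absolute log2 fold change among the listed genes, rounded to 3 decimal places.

log2(379.2/40.73) = 3.219  (MCL6)
log2(0.110/1.038) = -3.238  (GATA8)
log2(1.974/0.470) = 2.070  (MMP5)
log2(4990/903.6) = 2.465  (GATA6)
log2(0.105/1.259) = -3.584  (MAPK2)
log2(1413/677.1) = 1.061  (NOTCH2)
log2(115.6/88.24) = 0.390  (CCN9)
log2(65.64/38.25) = 0.779  (ESR1)
The largest magnitude belongs to MAPK2.

3.584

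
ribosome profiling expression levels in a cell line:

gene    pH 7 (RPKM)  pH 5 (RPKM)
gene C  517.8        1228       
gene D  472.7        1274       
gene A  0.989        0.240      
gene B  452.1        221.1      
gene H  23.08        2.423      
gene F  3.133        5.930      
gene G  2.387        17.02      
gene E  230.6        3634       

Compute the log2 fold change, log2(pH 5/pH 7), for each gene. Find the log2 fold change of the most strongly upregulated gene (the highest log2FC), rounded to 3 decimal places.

log2(1228/517.8) = 1.246  (gene C)
log2(1274/472.7) = 1.430  (gene D)
log2(0.240/0.989) = -2.043  (gene A)
log2(221.1/452.1) = -1.032  (gene B)
log2(2.423/23.08) = -3.252  (gene H)
log2(5.930/3.133) = 0.920  (gene F)
log2(17.02/2.387) = 2.834  (gene G)
log2(3634/230.6) = 3.978  (gene E)
gene E is most strongly upregulated.

3.978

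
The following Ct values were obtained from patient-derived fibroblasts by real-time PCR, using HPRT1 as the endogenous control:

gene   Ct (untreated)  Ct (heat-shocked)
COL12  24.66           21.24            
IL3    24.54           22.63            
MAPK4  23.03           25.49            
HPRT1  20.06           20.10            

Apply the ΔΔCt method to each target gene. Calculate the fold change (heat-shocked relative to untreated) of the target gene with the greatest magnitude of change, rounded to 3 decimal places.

11.004

COL12: ΔΔCt = (21.24−20.10) − (24.66−20.06) = 1.14 − 4.60 = -3.46; fold change = 2^3.46 = 11.004
IL3: ΔΔCt = (22.63−20.10) − (24.54−20.06) = 2.53 − 4.48 = -1.95; fold change = 2^1.95 = 3.864
MAPK4: ΔΔCt = (25.49−20.10) − (23.03−20.06) = 5.39 − 2.97 = 2.42; fold change = 2^-2.42 = 0.187
COL12 has the largest |ΔΔCt| = 3.46.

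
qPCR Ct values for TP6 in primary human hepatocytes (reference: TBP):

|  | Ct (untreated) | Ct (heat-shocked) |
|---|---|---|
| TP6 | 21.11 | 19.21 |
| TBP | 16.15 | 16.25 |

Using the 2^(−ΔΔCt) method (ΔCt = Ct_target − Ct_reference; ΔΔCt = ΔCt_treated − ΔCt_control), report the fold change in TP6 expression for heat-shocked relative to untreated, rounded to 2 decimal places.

4.00

ΔCt(untreated) = 21.110 − 16.150 = 4.960
ΔCt(heat-shocked) = 19.210 − 16.250 = 2.960
ΔΔCt = 2.960 − 4.960 = -2.000
Fold change = 2^(−(-2.000)) = 2^2.000 = 4.000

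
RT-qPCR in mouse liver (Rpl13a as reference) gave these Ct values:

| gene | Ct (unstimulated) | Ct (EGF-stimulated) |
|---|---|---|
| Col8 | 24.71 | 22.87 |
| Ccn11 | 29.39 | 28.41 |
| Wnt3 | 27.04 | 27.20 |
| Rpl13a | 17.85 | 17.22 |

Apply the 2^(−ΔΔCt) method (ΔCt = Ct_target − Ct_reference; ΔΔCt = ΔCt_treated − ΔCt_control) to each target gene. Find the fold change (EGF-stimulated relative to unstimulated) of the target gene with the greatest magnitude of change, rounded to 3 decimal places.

2.313

Col8: ΔΔCt = (22.87−17.22) − (24.71−17.85) = 5.65 − 6.86 = -1.21; fold change = 2^1.21 = 2.313
Ccn11: ΔΔCt = (28.41−17.22) − (29.39−17.85) = 11.19 − 11.54 = -0.35; fold change = 2^0.35 = 1.275
Wnt3: ΔΔCt = (27.20−17.22) − (27.04−17.85) = 9.98 − 9.19 = 0.79; fold change = 2^-0.79 = 0.578
Col8 has the largest |ΔΔCt| = 1.21.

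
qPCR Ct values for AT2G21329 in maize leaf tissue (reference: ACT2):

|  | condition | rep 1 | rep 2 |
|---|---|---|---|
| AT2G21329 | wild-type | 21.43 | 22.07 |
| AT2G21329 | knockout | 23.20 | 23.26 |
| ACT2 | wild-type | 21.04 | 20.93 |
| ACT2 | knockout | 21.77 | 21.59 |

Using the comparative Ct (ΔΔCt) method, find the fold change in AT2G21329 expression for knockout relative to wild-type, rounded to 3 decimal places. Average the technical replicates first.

0.580

Mean Ct: AT2G21329 wild-type 21.750; AT2G21329 knockout 23.230; ACT2 wild-type 20.985; ACT2 knockout 21.680
ΔCt(wild-type) = 21.750 − 20.985 = 0.765
ΔCt(knockout) = 23.230 − 21.680 = 1.550
ΔΔCt = 1.550 − 0.765 = 0.785
Fold change = 2^(−0.785) = 0.5804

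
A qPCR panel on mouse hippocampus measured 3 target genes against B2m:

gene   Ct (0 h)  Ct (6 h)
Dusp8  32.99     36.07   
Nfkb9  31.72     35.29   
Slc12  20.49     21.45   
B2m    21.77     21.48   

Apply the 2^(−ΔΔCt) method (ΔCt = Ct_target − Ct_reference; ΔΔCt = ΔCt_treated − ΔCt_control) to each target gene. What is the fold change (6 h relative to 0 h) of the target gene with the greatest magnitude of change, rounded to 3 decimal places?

0.069

Dusp8: ΔΔCt = (36.07−21.48) − (32.99−21.77) = 14.59 − 11.22 = 3.37; fold change = 2^-3.37 = 0.097
Nfkb9: ΔΔCt = (35.29−21.48) − (31.72−21.77) = 13.81 − 9.95 = 3.86; fold change = 2^-3.86 = 0.069
Slc12: ΔΔCt = (21.45−21.48) − (20.49−21.77) = -0.03 − (-1.28) = 1.25; fold change = 2^-1.25 = 0.420
Nfkb9 has the largest |ΔΔCt| = 3.86.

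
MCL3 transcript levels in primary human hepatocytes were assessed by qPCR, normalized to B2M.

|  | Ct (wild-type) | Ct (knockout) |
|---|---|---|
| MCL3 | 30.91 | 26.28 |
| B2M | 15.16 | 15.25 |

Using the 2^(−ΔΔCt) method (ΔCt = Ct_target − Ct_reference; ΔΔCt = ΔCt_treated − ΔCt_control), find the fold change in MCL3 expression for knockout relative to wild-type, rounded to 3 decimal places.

26.355

ΔCt(wild-type) = 30.910 − 15.160 = 15.750
ΔCt(knockout) = 26.280 − 15.250 = 11.030
ΔΔCt = 11.030 − 15.750 = -4.720
Fold change = 2^(−(-4.720)) = 2^4.720 = 26.3549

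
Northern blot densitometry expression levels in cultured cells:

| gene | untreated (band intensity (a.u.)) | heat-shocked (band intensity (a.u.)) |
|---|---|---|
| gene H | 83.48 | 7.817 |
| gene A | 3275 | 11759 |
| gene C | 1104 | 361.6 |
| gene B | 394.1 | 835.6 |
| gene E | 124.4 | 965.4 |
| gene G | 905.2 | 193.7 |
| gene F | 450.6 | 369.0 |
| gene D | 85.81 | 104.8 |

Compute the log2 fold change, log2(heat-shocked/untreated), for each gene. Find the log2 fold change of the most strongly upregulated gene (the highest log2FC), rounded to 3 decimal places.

log2(7.817/83.48) = -3.417  (gene H)
log2(11759/3275) = 1.844  (gene A)
log2(361.6/1104) = -1.610  (gene C)
log2(835.6/394.1) = 1.084  (gene B)
log2(965.4/124.4) = 2.956  (gene E)
log2(193.7/905.2) = -2.224  (gene G)
log2(369.0/450.6) = -0.288  (gene F)
log2(104.8/85.81) = 0.288  (gene D)
gene E is most strongly upregulated.

2.956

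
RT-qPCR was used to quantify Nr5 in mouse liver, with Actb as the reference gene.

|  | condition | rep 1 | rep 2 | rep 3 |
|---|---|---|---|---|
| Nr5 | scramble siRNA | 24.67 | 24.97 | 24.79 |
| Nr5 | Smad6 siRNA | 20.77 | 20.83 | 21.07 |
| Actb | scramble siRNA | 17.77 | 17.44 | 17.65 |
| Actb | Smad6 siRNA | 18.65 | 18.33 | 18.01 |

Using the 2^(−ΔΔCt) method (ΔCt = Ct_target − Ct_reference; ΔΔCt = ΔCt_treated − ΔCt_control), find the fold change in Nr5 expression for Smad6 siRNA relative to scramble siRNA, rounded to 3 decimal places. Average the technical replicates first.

Mean Ct: Nr5 scramble siRNA 24.810; Nr5 Smad6 siRNA 20.890; Actb scramble siRNA 17.620; Actb Smad6 siRNA 18.330
ΔCt(scramble siRNA) = 24.810 − 17.620 = 7.190
ΔCt(Smad6 siRNA) = 20.890 − 18.330 = 2.560
ΔΔCt = 2.560 − 7.190 = -4.630
Fold change = 2^(−(-4.630)) = 2^4.630 = 24.7610

24.761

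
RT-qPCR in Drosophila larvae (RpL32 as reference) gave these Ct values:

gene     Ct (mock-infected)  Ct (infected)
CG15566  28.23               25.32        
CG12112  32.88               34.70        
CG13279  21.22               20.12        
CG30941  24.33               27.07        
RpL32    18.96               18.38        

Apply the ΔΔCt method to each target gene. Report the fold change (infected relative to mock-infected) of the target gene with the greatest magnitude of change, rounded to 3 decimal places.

CG15566: ΔΔCt = (25.32−18.38) − (28.23−18.96) = 6.94 − 9.27 = -2.33; fold change = 2^2.33 = 5.028
CG12112: ΔΔCt = (34.70−18.38) − (32.88−18.96) = 16.32 − 13.92 = 2.40; fold change = 2^-2.40 = 0.189
CG13279: ΔΔCt = (20.12−18.38) − (21.22−18.96) = 1.74 − 2.26 = -0.52; fold change = 2^0.52 = 1.434
CG30941: ΔΔCt = (27.07−18.38) − (24.33−18.96) = 8.69 − 5.37 = 3.32; fold change = 2^-3.32 = 0.100
CG30941 has the largest |ΔΔCt| = 3.32.

0.100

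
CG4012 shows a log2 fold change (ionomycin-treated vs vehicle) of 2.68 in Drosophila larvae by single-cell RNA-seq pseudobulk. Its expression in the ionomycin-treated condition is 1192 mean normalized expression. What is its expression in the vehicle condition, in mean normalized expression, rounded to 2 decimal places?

Fold change = 2^(2.68) = 6.4086
vehicle expression = 1192 / 6.4086 = 186.00

186.00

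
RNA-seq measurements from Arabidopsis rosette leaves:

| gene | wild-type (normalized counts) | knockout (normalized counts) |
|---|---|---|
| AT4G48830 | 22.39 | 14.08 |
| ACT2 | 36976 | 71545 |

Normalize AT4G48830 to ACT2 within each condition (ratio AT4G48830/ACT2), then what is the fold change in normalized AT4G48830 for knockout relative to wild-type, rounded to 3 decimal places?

AT4G48830/ACT2 (wild-type) = 22.39 / 36976 = 0.00060553
AT4G48830/ACT2 (knockout) = 14.08 / 71545 = 0.0001968
Fold change = 0.0001968 / 0.00060553 = 0.3250

0.325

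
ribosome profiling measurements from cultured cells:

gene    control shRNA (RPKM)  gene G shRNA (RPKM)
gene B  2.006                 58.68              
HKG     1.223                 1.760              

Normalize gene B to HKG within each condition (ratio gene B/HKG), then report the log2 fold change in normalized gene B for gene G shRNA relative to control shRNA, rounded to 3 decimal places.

4.345

gene B/HKG (control shRNA) = 2.006 / 1.223 = 1.6402
gene B/HKG (gene G shRNA) = 58.68 / 1.760 = 33.341
Fold change = 33.341 / 1.6402 = 20.3270
log2(20.3270) = 4.3453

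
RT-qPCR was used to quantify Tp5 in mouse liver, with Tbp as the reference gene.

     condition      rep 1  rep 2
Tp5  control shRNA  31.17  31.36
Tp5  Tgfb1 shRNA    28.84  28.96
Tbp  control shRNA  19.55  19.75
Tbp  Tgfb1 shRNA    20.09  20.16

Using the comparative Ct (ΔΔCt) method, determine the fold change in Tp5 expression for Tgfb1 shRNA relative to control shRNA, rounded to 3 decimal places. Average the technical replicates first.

Mean Ct: Tp5 control shRNA 31.265; Tp5 Tgfb1 shRNA 28.900; Tbp control shRNA 19.650; Tbp Tgfb1 shRNA 20.125
ΔCt(control shRNA) = 31.265 − 19.650 = 11.615
ΔCt(Tgfb1 shRNA) = 28.900 − 20.125 = 8.775
ΔΔCt = 8.775 − 11.615 = -2.840
Fold change = 2^(−(-2.840)) = 2^2.840 = 7.1602

7.160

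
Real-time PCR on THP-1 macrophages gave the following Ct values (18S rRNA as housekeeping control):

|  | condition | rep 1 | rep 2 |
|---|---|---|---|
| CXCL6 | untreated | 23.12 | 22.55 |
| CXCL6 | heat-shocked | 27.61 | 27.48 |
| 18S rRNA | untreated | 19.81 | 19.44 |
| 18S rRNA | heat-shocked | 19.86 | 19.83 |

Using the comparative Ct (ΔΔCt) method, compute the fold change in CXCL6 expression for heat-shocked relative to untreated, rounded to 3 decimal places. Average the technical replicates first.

Mean Ct: CXCL6 untreated 22.835; CXCL6 heat-shocked 27.545; 18S rRNA untreated 19.625; 18S rRNA heat-shocked 19.845
ΔCt(untreated) = 22.835 − 19.625 = 3.210
ΔCt(heat-shocked) = 27.545 − 19.845 = 7.700
ΔΔCt = 7.700 − 3.210 = 4.490
Fold change = 2^(−4.490) = 0.0445

0.045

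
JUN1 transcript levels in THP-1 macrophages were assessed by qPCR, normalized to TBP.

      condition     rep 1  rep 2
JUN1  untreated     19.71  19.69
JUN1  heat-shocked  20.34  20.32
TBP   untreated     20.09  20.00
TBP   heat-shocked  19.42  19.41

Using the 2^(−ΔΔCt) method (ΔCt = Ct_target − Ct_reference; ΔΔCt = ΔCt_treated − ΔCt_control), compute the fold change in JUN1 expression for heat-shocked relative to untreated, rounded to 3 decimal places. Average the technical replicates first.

0.418

Mean Ct: JUN1 untreated 19.700; JUN1 heat-shocked 20.330; TBP untreated 20.045; TBP heat-shocked 19.415
ΔCt(untreated) = 19.700 − 20.045 = -0.345
ΔCt(heat-shocked) = 20.330 − 19.415 = 0.915
ΔΔCt = 0.915 − (-0.345) = 1.260
Fold change = 2^(−1.260) = 0.4175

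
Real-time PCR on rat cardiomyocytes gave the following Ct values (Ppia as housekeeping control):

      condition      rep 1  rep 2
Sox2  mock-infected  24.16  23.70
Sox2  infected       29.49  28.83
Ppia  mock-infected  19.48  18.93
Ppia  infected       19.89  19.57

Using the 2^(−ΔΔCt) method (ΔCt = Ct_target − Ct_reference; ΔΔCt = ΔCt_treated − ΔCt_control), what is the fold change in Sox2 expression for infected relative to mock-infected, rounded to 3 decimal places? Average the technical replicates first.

0.038

Mean Ct: Sox2 mock-infected 23.930; Sox2 infected 29.160; Ppia mock-infected 19.205; Ppia infected 19.730
ΔCt(mock-infected) = 23.930 − 19.205 = 4.725
ΔCt(infected) = 29.160 − 19.730 = 9.430
ΔΔCt = 9.430 − 4.725 = 4.705
Fold change = 2^(−4.705) = 0.0383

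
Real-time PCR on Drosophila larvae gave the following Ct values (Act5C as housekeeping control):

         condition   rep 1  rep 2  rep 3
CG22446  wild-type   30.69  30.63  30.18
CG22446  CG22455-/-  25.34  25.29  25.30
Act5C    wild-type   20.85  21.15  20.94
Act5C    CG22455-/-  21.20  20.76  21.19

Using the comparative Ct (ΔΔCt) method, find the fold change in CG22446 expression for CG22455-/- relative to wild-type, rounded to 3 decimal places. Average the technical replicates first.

38.319

Mean Ct: CG22446 wild-type 30.500; CG22446 CG22455-/- 25.310; Act5C wild-type 20.980; Act5C CG22455-/- 21.050
ΔCt(wild-type) = 30.500 − 20.980 = 9.520
ΔCt(CG22455-/-) = 25.310 − 21.050 = 4.260
ΔΔCt = 4.260 − 9.520 = -5.260
Fold change = 2^(−(-5.260)) = 2^5.260 = 38.3193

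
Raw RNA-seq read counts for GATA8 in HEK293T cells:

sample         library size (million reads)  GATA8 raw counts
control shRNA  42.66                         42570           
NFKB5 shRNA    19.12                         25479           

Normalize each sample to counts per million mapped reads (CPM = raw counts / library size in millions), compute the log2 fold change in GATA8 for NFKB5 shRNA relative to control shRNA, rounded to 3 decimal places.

CPM(control shRNA) = 42570 / 42.66 = 997.8903
CPM(NFKB5 shRNA) = 25479 / 19.12 = 1332.5837
Fold change = 1332.5837 / 997.8903 = 1.33540
log2(1.33540) = 0.4173

0.417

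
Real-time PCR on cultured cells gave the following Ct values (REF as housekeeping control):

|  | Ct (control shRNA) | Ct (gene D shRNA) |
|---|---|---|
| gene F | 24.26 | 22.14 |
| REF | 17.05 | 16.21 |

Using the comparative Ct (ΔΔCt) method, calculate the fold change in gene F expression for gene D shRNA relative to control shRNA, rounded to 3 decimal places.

2.428

ΔCt(control shRNA) = 24.260 − 17.050 = 7.210
ΔCt(gene D shRNA) = 22.140 − 16.210 = 5.930
ΔΔCt = 5.930 − 7.210 = -1.280
Fold change = 2^(−(-1.280)) = 2^1.280 = 2.4284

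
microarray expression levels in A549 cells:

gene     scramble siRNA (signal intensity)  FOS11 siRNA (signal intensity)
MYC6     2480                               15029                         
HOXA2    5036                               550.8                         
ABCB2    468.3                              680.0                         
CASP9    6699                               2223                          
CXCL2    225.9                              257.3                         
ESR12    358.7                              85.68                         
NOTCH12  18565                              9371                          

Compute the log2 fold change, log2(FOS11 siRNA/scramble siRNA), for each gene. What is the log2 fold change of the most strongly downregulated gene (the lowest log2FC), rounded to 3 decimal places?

log2(15029/2480) = 2.599  (MYC6)
log2(550.8/5036) = -3.193  (HOXA2)
log2(680.0/468.3) = 0.538  (ABCB2)
log2(2223/6699) = -1.591  (CASP9)
log2(257.3/225.9) = 0.188  (CXCL2)
log2(85.68/358.7) = -2.066  (ESR12)
log2(9371/18565) = -0.986  (NOTCH12)
HOXA2 is most strongly downregulated.

-3.193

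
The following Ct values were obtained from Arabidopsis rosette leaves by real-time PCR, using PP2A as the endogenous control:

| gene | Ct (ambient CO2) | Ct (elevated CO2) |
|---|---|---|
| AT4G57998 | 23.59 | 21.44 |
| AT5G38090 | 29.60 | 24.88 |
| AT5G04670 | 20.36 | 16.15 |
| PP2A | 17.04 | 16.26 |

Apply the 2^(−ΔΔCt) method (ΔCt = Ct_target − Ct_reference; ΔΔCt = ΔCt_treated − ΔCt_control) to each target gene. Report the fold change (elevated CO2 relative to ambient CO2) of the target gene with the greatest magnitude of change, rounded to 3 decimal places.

AT4G57998: ΔΔCt = (21.44−16.26) − (23.59−17.04) = 5.18 − 6.55 = -1.37; fold change = 2^1.37 = 2.585
AT5G38090: ΔΔCt = (24.88−16.26) − (29.60−17.04) = 8.62 − 12.56 = -3.94; fold change = 2^3.94 = 15.348
AT5G04670: ΔΔCt = (16.15−16.26) − (20.36−17.04) = -0.11 − 3.32 = -3.43; fold change = 2^3.43 = 10.778
AT5G38090 has the largest |ΔΔCt| = 3.94.

15.348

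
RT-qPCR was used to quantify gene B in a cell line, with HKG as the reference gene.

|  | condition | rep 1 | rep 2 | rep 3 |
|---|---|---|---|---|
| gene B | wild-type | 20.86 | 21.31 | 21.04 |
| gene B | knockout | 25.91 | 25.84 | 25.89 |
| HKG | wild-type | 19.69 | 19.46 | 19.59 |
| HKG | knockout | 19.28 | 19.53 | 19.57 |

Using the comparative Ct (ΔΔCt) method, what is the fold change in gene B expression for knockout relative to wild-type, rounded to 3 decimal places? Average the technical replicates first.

Mean Ct: gene B wild-type 21.070; gene B knockout 25.880; HKG wild-type 19.580; HKG knockout 19.460
ΔCt(wild-type) = 21.070 − 19.580 = 1.490
ΔCt(knockout) = 25.880 − 19.460 = 6.420
ΔΔCt = 6.420 − 1.490 = 4.930
Fold change = 2^(−4.930) = 0.0328

0.033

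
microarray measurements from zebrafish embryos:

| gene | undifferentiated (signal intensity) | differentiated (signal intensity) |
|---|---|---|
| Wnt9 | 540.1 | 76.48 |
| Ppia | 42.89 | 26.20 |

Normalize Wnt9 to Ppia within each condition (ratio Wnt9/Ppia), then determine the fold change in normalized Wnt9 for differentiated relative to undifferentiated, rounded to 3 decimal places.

Wnt9/Ppia (undifferentiated) = 540.1 / 42.89 = 12.593
Wnt9/Ppia (differentiated) = 76.48 / 26.20 = 2.9191
Fold change = 2.9191 / 12.593 = 0.2318

0.232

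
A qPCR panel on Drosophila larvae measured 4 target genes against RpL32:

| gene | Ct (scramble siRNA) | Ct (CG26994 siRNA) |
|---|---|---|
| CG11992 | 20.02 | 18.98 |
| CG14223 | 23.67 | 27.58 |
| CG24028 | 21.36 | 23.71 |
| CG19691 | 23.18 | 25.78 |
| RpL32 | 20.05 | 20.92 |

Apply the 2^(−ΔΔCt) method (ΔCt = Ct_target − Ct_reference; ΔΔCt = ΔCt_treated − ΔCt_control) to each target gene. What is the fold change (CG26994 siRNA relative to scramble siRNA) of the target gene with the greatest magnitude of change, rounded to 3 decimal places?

0.122

CG11992: ΔΔCt = (18.98−20.92) − (20.02−20.05) = -1.94 − (-0.03) = -1.91; fold change = 2^1.91 = 3.758
CG14223: ΔΔCt = (27.58−20.92) − (23.67−20.05) = 6.66 − 3.62 = 3.04; fold change = 2^-3.04 = 0.122
CG24028: ΔΔCt = (23.71−20.92) − (21.36−20.05) = 2.79 − 1.31 = 1.48; fold change = 2^-1.48 = 0.358
CG19691: ΔΔCt = (25.78−20.92) − (23.18−20.05) = 4.86 − 3.13 = 1.73; fold change = 2^-1.73 = 0.301
CG14223 has the largest |ΔΔCt| = 3.04.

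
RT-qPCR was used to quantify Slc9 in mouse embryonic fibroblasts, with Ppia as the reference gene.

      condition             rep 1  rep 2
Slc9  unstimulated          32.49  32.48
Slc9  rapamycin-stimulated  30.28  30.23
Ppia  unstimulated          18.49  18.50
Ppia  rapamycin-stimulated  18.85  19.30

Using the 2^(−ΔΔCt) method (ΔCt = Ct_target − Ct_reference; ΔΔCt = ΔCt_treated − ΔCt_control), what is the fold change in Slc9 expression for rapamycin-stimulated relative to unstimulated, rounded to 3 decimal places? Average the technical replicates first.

7.013

Mean Ct: Slc9 unstimulated 32.485; Slc9 rapamycin-stimulated 30.255; Ppia unstimulated 18.495; Ppia rapamycin-stimulated 19.075
ΔCt(unstimulated) = 32.485 − 18.495 = 13.990
ΔCt(rapamycin-stimulated) = 30.255 − 19.075 = 11.180
ΔΔCt = 11.180 − 13.990 = -2.810
Fold change = 2^(−(-2.810)) = 2^2.810 = 7.0128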